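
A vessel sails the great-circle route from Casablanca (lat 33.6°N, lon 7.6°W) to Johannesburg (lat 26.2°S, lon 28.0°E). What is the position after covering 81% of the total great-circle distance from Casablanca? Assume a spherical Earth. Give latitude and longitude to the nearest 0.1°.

From cos δ = sin φ₁ sin φ₂ + cos φ₁ cos φ₂ cos Δλ, the central angle is δ ≈ 1.199 rad (68.7°).
Interpolate at f = 0.81 with slerp weights a = sin((1−f)δ)/sin δ ≈ 0.242, b = sin(fδ)/sin δ ≈ 0.886.
p = a·p₁ + b·p₂ ≈ (0.902, 0.347, -0.257); φ = arcsin(p_z) ≈ -14.90°, λ = atan2(p_y, p_x) ≈ 21.01°.

≈ lat 14.9°S, lon 21.0°E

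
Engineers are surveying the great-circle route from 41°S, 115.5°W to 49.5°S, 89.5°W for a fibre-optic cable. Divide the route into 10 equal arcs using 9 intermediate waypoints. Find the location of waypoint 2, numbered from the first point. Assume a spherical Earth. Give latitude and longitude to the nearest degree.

Convert each endpoint to a unit vector on the sphere (x = cos φ cos λ, y = cos φ sin λ, z = sin φ).
The central angle between the endpoints is δ = arccos(p₁·p₂) ≈ 0.350 rad (20.0°).
Interpolate at f = 2/10 with slerp weights a = sin((1−f)δ)/sin δ ≈ 0.806, b = sin(fδ)/sin δ ≈ 0.204.
p = a·p₁ + b·p₂ ≈ (-0.261, -0.681, -0.684); φ = arcsin(p_z) ≈ -43.14°, λ = atan2(p_y, p_x) ≈ -110.93°.

≈ 43°S, 111°W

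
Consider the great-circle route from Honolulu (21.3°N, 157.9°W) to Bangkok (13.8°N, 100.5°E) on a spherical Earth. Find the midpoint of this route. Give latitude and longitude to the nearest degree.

From cos δ = sin φ₁ sin φ₂ + cos φ₁ cos φ₂ cos Δλ, the central angle is δ ≈ 1.666 rad (95.5°).
Interpolate at f = 1/2 with slerp weights a = sin((1−f)δ)/sin δ ≈ 0.743, b = sin(fδ)/sin δ ≈ 0.743.
p = a·p₁ + b·p₂ ≈ (-0.773, 0.449, 0.447); φ = arcsin(p_z) ≈ 26.58°, λ = atan2(p_y, p_x) ≈ 149.84°.

≈ (27°N, 150°E)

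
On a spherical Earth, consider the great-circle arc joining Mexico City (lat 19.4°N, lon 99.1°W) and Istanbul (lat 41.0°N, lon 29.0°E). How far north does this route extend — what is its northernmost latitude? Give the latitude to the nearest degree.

≈ 55°N

The great circle lies in the plane with unit normal n̂ = (p₁ × p₂)/|p₁ × p₂|.
Here n̂_z ≈ +0.574; the vertex latitude is φ_max = arccos|n̂_z| ≈ 54.9°.
Check via Clairaut: cos φ_max = |cos φ₁| · sin C = cos(19.4°)·sin(37.5°) ≈ 0.574, again giving ≈ 54.9°.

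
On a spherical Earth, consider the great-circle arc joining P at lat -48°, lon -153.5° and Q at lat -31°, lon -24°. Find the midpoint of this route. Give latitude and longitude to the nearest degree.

≈ lat -62°, lon -74°

Write both endpoints as unit vectors p₁, p₂ with components (cos φ cos λ, cos φ sin λ, sin φ).
The central angle between the endpoints is δ = arccos(p₁·p₂) ≈ 1.553 rad (89.0°).
Interpolate at f = 1/2 with slerp weights a = sin((1−f)δ)/sin δ ≈ 0.701, b = sin(fδ)/sin δ ≈ 0.701.
p = a·p₁ + b·p₂ ≈ (0.129, -0.454, -0.882); φ = arcsin(p_z) ≈ -61.86°, λ = atan2(p_y, p_x) ≈ -74.11°.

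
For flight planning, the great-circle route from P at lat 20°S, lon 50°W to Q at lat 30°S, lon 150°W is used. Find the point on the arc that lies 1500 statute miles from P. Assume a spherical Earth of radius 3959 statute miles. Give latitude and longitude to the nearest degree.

≈ lat 30°S, lon 71°W

Convert each endpoint to a unit vector on the sphere (x = cos φ cos λ, y = cos φ sin λ, z = sin φ).
The central angle between the endpoints is δ = arccos(p₁·p₂) ≈ 1.541 rad (88.3°). The total great-circle distance is δ·R ≈ 1.541 × 3959 ≈ 6101 mi, so the target fraction is f = 1500/6101 ≈ 0.246.
Interpolate at f ≈ 0.246 with slerp weights a = sin((1−f)δ)/sin δ ≈ 0.918, b = sin(fδ)/sin δ ≈ 0.370.
p = a·p₁ + b·p₂ ≈ (0.277, -0.821, -0.499); φ = arcsin(p_z) ≈ -29.94°, λ = atan2(p_y, p_x) ≈ -71.36°.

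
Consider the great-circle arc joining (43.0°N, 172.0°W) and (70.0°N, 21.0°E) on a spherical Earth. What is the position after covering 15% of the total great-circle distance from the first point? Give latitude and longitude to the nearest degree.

≈ (53°N, 173°W)

The haversine formula gives a central angle δ ≈ 1.162 rad (66.6°) between the endpoints.
Interpolate at f = 0.15 with slerp weights a = sin((1−f)δ)/sin δ ≈ 0.910, b = sin(fδ)/sin δ ≈ 0.189.
p = a·p₁ + b·p₂ ≈ (-0.599, -0.069, 0.798); φ = arcsin(p_z) ≈ 52.95°, λ = atan2(p_y, p_x) ≈ -173.38°.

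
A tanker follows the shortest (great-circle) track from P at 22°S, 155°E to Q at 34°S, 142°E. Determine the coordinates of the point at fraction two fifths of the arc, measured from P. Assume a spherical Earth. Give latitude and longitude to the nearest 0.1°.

≈ 26.9°S, 150.1°E

From cos δ = sin φ₁ sin φ₂ + cos φ₁ cos φ₂ cos Δλ, the central angle is δ ≈ 0.289 rad (16.6°).
Interpolate at f = 2/5 with slerp weights a = sin((1−f)δ)/sin δ ≈ 0.605, b = sin(fδ)/sin δ ≈ 0.405.
p = a·p₁ + b·p₂ ≈ (-0.773, 0.444, -0.453); φ = arcsin(p_z) ≈ -26.94°, λ = atan2(p_y, p_x) ≈ 150.14°.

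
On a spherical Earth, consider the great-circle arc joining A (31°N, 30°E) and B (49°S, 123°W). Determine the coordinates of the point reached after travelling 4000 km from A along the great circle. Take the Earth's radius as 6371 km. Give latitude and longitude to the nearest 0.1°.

Write both endpoints as unit vectors p₁, p₂ with components (cos φ cos λ, cos φ sin λ, sin φ).
The central angle between the endpoints is δ = arccos(p₁·p₂) ≈ 2.668 rad (152.8°). The total great-circle distance is δ·R ≈ 2.668 × 6371 ≈ 16995 km, so the target fraction is f = 4000/16995 ≈ 0.235.
Interpolate at f ≈ 0.235 with slerp weights a = sin((1−f)δ)/sin δ ≈ 1.954, b = sin(fδ)/sin δ ≈ 1.287.
p = a·p₁ + b·p₂ ≈ (0.991, 0.130, 0.035); φ = arcsin(p_z) ≈ 2.02°, λ = atan2(p_y, p_x) ≈ 7.45°.

≈ (2.0°N, 7.4°E)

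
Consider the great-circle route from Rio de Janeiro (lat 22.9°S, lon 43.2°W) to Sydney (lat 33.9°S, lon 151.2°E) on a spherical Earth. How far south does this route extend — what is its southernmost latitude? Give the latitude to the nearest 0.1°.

≈ 77.1°S

The great circle lies in the plane with unit normal n̂ = (p₁ × p₂)/|p₁ × p₂|.
Here n̂_z ≈ -0.223; the vertex latitude is φ_max = arccos|n̂_z| ≈ 77.1°.
Check via Clairaut: cos φ_max = |cos φ₁| · sin C = cos(22.9°)·sin(166.0°) ≈ 0.223, again giving ≈ 77.1°.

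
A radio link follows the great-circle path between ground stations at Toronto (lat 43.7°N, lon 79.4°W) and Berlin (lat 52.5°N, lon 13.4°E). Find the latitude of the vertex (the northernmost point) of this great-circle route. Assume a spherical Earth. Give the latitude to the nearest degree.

≈ 59°N

The great circle lies in the plane with unit normal n̂ = (p₁ × p₂)/|p₁ × p₂|.
Here n̂_z ≈ +0.517; the vertex latitude is φ_max = arccos|n̂_z| ≈ 58.9°.
Check via Clairaut: cos φ_max = |cos φ₁| · sin C = cos(43.7°)·sin(45.7°) ≈ 0.517, again giving ≈ 58.9°.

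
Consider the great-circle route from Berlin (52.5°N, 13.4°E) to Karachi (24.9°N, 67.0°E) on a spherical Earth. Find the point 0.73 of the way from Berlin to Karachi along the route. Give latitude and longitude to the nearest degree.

≈ 34°N, 57°E

Write both endpoints as unit vectors p₁, p₂ with components (cos φ cos λ, cos φ sin λ, sin φ).
The central angle between the endpoints is δ = arccos(p₁·p₂) ≈ 0.848 rad (48.6°).
Interpolate at f = 0.73 with slerp weights a = sin((1−f)δ)/sin δ ≈ 0.303, b = sin(fδ)/sin δ ≈ 0.774.
p = a·p₁ + b·p₂ ≈ (0.453, 0.689, 0.566); φ = arcsin(p_z) ≈ 34.46°, λ = atan2(p_y, p_x) ≈ 56.64°.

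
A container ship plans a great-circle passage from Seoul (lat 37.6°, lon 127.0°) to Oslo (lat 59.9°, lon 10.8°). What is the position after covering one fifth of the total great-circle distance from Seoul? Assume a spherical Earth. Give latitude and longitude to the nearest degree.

Write both endpoints as unit vectors p₁, p₂ with components (cos φ cos λ, cos φ sin λ, sin φ).
The central angle between the endpoints is δ = arccos(p₁·p₂) ≈ 1.211 rad (69.4°).
Interpolate at f = 1/5 with slerp weights a = sin((1−f)δ)/sin δ ≈ 0.881, b = sin(fδ)/sin δ ≈ 0.256.
p = a·p₁ + b·p₂ ≈ (-0.294, 0.581, 0.759); φ = arcsin(p_z) ≈ 49.37°, λ = atan2(p_y, p_x) ≈ 116.80°.

≈ lat 49°, lon 117°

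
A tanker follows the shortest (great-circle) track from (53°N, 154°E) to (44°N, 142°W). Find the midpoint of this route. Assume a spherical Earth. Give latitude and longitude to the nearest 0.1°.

≈ (53.1°N, 170.8°W)

Convert each endpoint to a unit vector on the sphere (x = cos φ cos λ, y = cos φ sin λ, z = sin φ).
The central angle between the endpoints is δ = arccos(p₁·p₂) ≈ 0.731 rad (41.9°).
Interpolate at f = 1/2 with slerp weights a = sin((1−f)δ)/sin δ ≈ 0.535, b = sin(fδ)/sin δ ≈ 0.535.
p = a·p₁ + b·p₂ ≈ (-0.593, -0.096, 0.799); φ = arcsin(p_z) ≈ 53.08°, λ = atan2(p_y, p_x) ≈ -170.82°.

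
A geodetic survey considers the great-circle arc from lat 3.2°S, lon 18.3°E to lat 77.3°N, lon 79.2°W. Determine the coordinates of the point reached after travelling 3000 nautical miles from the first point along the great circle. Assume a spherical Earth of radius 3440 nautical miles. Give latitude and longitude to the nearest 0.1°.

Convert each endpoint to a unit vector on the sphere (x = cos φ cos λ, y = cos φ sin λ, z = sin φ).
The central angle between the endpoints is δ = arccos(p₁·p₂) ≈ 1.654 rad (94.8°). The total great-circle distance is δ·R ≈ 1.654 × 3440 ≈ 5690 nmi, so the target fraction is f = 3000/5690 ≈ 0.527.
Interpolate at f ≈ 0.527 with slerp weights a = sin((1−f)δ)/sin δ ≈ 0.707, b = sin(fδ)/sin δ ≈ 0.768.
p = a·p₁ + b·p₂ ≈ (0.702, 0.056, 0.710); φ = arcsin(p_z) ≈ 45.24°, λ = atan2(p_y, p_x) ≈ 4.54°.

≈ lat 45.2°N, lon 4.5°E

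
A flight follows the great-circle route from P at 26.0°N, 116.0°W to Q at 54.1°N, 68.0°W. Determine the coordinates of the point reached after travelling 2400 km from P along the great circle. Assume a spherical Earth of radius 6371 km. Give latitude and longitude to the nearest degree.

≈ 42°N, 98°W

Write both endpoints as unit vectors p₁, p₂ with components (cos φ cos λ, cos φ sin λ, sin φ).
The central angle between the endpoints is δ = arccos(p₁·p₂) ≈ 0.784 rad (44.9°). The total great-circle distance is δ·R ≈ 0.784 × 6371 ≈ 4998 km, so the target fraction is f = 2400/4998 ≈ 0.480.
Interpolate at f ≈ 0.480 with slerp weights a = sin((1−f)δ)/sin δ ≈ 0.561, b = sin(fδ)/sin δ ≈ 0.521.
p = a·p₁ + b·p₂ ≈ (-0.107, -0.737, 0.668); φ = arcsin(p_z) ≈ 41.90°, λ = atan2(p_y, p_x) ≈ -98.25°.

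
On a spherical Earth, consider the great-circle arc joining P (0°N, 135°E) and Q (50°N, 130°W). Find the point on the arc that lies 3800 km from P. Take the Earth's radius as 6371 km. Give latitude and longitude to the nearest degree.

Convert each endpoint to a unit vector on the sphere (x = cos φ cos λ, y = cos φ sin λ, z = sin φ).
The central angle between the endpoints is δ = arccos(p₁·p₂) ≈ 1.627 rad (93.2°). The total great-circle distance is δ·R ≈ 1.627 × 6371 ≈ 10365 km, so the target fraction is f = 3800/10365 ≈ 0.367.
Interpolate at f ≈ 0.367 with slerp weights a = sin((1−f)δ)/sin δ ≈ 0.859, b = sin(fδ)/sin δ ≈ 0.563.
p = a·p₁ + b·p₂ ≈ (-0.840, 0.330, 0.431); φ = arcsin(p_z) ≈ 25.53°, λ = atan2(p_y, p_x) ≈ 158.53°.

≈ (26°N, 159°E)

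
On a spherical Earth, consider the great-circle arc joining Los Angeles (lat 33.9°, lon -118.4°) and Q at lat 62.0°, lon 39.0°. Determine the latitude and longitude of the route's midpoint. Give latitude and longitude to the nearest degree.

≈ lat 73°, lon -94°

Convert each endpoint to a unit vector on the sphere (x = cos φ cos λ, y = cos φ sin λ, z = sin φ).
The central angle between the endpoints is δ = arccos(p₁·p₂) ≈ 1.438 rad (82.4°).
Interpolate at f = 1/2 with slerp weights a = sin((1−f)δ)/sin δ ≈ 0.664, b = sin(fδ)/sin δ ≈ 0.664.
p = a·p₁ + b·p₂ ≈ (-0.020, -0.289, 0.957); φ = arcsin(p_z) ≈ 73.17°, λ = atan2(p_y, p_x) ≈ -93.94°.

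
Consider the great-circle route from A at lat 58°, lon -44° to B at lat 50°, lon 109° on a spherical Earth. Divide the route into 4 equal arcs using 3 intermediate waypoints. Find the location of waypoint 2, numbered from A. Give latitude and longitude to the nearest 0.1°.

From cos δ = sin φ₁ sin φ₂ + cos φ₁ cos φ₂ cos Δλ, the central angle is δ ≈ 1.217 rad (69.7°).
Interpolate at f = 2/4 with slerp weights a = sin((1−f)δ)/sin δ ≈ 0.609, b = sin(fδ)/sin δ ≈ 0.609.
p = a·p₁ + b·p₂ ≈ (0.105, 0.146, 0.984); φ = arcsin(p_z) ≈ 79.64°, λ = atan2(p_y, p_x) ≈ 54.35°.

≈ lat 79.6°, lon 54.3°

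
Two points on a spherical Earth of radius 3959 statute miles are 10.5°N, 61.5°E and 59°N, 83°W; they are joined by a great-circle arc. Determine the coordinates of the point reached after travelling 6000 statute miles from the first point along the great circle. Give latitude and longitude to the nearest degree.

≈ 71°N, 50°W

Write both endpoints as unit vectors p₁, p₂ with components (cos φ cos λ, cos φ sin λ, sin φ).
The central angle between the endpoints is δ = arccos(p₁·p₂) ≈ 1.830 rad (104.8°). The total great-circle distance is δ·R ≈ 1.830 × 3959 ≈ 7244 mi, so the target fraction is f = 6000/7244 ≈ 0.828.
Interpolate at f ≈ 0.828 with slerp weights a = sin((1−f)δ)/sin δ ≈ 0.320, b = sin(fδ)/sin δ ≈ 1.033.
p = a·p₁ + b·p₂ ≈ (0.215, -0.252, 0.944); φ = arcsin(p_z) ≈ 70.67°, λ = atan2(p_y, p_x) ≈ -49.52°.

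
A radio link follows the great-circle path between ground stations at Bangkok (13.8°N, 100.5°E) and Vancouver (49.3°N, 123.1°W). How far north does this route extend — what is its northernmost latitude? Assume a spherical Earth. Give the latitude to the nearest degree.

The great circle lies in the plane with unit normal n̂ = (p₁ × p₂)/|p₁ × p₂|.
Here n̂_z ≈ +0.455; the vertex latitude is φ_max = arccos|n̂_z| ≈ 63.0°.

≈ 63°N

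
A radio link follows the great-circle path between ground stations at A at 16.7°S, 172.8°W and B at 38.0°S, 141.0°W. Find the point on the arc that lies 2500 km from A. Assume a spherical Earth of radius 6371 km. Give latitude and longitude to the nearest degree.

Convert each endpoint to a unit vector on the sphere (x = cos φ cos λ, y = cos φ sin λ, z = sin φ).
The central angle between the endpoints is δ = arccos(p₁·p₂) ≈ 0.612 rad (35.1°). The total great-circle distance is δ·R ≈ 0.612 × 6371 ≈ 3900 km, so the target fraction is f = 2500/3900 ≈ 0.641.
Interpolate at f ≈ 0.641 with slerp weights a = sin((1−f)δ)/sin δ ≈ 0.379, b = sin(fδ)/sin δ ≈ 0.665.
p = a·p₁ + b·p₂ ≈ (-0.768, -0.376, -0.519); φ = arcsin(p_z) ≈ -31.25°, λ = atan2(p_y, p_x) ≈ -153.94°.

≈ 31°S, 154°W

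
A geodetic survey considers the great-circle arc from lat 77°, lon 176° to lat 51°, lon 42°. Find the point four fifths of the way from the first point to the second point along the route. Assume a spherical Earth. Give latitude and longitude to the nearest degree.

≈ lat 60°, lon 46°

The haversine formula gives a central angle δ ≈ 0.851 rad (48.8°) between the endpoints.
Interpolate at f = 4/5 with slerp weights a = sin((1−f)δ)/sin δ ≈ 0.225, b = sin(fδ)/sin δ ≈ 0.837.
p = a·p₁ + b·p₂ ≈ (0.341, 0.356, 0.870); φ = arcsin(p_z) ≈ 60.47°, λ = atan2(p_y, p_x) ≈ 46.24°.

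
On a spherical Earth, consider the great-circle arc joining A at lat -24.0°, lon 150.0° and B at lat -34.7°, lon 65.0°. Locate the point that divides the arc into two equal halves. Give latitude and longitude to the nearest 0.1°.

Write both endpoints as unit vectors p₁, p₂ with components (cos φ cos λ, cos φ sin λ, sin φ).
The central angle between the endpoints is δ = arccos(p₁·p₂) ≈ 1.269 rad (72.7°).
Interpolate at f = 1/2 with slerp weights a = sin((1−f)δ)/sin δ ≈ 0.621, b = sin(fδ)/sin δ ≈ 0.621.
p = a·p₁ + b·p₂ ≈ (-0.275, 0.746, -0.606); φ = arcsin(p_z) ≈ -37.30°, λ = atan2(p_y, p_x) ≈ 110.26°.

≈ lat -37.3°, lon 110.3°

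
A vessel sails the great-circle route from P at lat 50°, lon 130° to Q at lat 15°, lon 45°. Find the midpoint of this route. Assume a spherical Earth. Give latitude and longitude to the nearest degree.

≈ lat 40°, lon 77°

Write both endpoints as unit vectors p₁, p₂ with components (cos φ cos λ, cos φ sin λ, sin φ).
The central angle between the endpoints is δ = arccos(p₁·p₂) ≈ 1.316 rad (75.4°).
Interpolate at f = 1/2 with slerp weights a = sin((1−f)δ)/sin δ ≈ 0.632, b = sin(fδ)/sin δ ≈ 0.632.
p = a·p₁ + b·p₂ ≈ (0.170, 0.743, 0.648); φ = arcsin(p_z) ≈ 40.36°, λ = atan2(p_y, p_x) ≈ 77.07°.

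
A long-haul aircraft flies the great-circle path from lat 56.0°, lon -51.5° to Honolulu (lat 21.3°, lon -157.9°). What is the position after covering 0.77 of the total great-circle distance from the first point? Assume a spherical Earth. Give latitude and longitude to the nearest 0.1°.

≈ lat 36.5°, lon -145.4°

Write both endpoints as unit vectors p₁, p₂ with components (cos φ cos λ, cos φ sin λ, sin φ).
The central angle between the endpoints is δ = arccos(p₁·p₂) ≈ 1.416 rad (81.1°).
Interpolate at f = 0.77 with slerp weights a = sin((1−f)δ)/sin δ ≈ 0.324, b = sin(fδ)/sin δ ≈ 0.898.
p = a·p₁ + b·p₂ ≈ (-0.662, -0.456, 0.595); φ = arcsin(p_z) ≈ 36.48°, λ = atan2(p_y, p_x) ≈ -145.42°.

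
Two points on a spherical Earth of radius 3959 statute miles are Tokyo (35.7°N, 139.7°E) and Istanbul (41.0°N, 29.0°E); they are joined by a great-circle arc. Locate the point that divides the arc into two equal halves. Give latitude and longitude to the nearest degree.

The haversine formula gives a central angle δ ≈ 1.404 rad (80.4°) between the endpoints.
Interpolate at f = 1/2 with slerp weights a = sin((1−f)δ)/sin δ ≈ 0.655, b = sin(fδ)/sin δ ≈ 0.655.
p = a·p₁ + b·p₂ ≈ (0.027, 0.584, 0.812); φ = arcsin(p_z) ≈ 54.26°, λ = atan2(p_y, p_x) ≈ 87.38°.

≈ 54°N, 87°E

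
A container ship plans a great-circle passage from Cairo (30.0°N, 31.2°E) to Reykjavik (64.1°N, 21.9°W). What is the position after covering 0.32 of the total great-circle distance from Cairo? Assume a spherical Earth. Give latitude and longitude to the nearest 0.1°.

Convert each endpoint to a unit vector on the sphere (x = cos φ cos λ, y = cos φ sin λ, z = sin φ).
The central angle between the endpoints is δ = arccos(p₁·p₂) ≈ 0.827 rad (47.4°).
Interpolate at f = 0.32 with slerp weights a = sin((1−f)δ)/sin δ ≈ 0.725, b = sin(fδ)/sin δ ≈ 0.355.
p = a·p₁ + b·p₂ ≈ (0.681, 0.267, 0.682); φ = arcsin(p_z) ≈ 43.00°, λ = atan2(p_y, p_x) ≈ 21.43°.

≈ (43.0°N, 21.4°E)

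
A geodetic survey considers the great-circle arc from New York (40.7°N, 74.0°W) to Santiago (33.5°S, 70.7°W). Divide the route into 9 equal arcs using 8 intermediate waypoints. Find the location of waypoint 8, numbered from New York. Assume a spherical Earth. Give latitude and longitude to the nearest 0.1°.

From cos δ = sin φ₁ sin φ₂ + cos φ₁ cos φ₂ cos Δλ, the central angle is δ ≈ 1.296 rad (74.3°).
Interpolate at f = 8/9 with slerp weights a = sin((1−f)δ)/sin δ ≈ 0.149, b = sin(fδ)/sin δ ≈ 0.949.
p = a·p₁ + b·p₂ ≈ (0.293, -0.856, -0.427); φ = arcsin(p_z) ≈ -25.26°, λ = atan2(p_y, p_x) ≈ -71.11°.

≈ 25.3°S, 71.1°W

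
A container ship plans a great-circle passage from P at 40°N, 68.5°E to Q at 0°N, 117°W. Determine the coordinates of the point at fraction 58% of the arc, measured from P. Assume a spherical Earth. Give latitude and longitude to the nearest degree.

Write both endpoints as unit vectors p₁, p₂ with components (cos φ cos λ, cos φ sin λ, sin φ).
The central angle between the endpoints is δ = arccos(p₁·p₂) ≈ 2.438 rad (139.7°).
Interpolate at f = 0.58 with slerp weights a = sin((1−f)δ)/sin δ ≈ 1.320, b = sin(fδ)/sin δ ≈ 1.527.
p = a·p₁ + b·p₂ ≈ (-0.322, -0.419, 0.849); φ = arcsin(p_z) ≈ 58.07°, λ = atan2(p_y, p_x) ≈ -127.56°.

≈ 58°N, 128°W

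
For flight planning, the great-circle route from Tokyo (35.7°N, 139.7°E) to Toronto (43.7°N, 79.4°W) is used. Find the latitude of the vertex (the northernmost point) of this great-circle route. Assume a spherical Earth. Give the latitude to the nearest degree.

≈ 68°N

The great circle lies in the plane with unit normal n̂ = (p₁ × p₂)/|p₁ × p₂|.
Here n̂_z ≈ +0.371; the vertex latitude is φ_max = arccos|n̂_z| ≈ 68.2°.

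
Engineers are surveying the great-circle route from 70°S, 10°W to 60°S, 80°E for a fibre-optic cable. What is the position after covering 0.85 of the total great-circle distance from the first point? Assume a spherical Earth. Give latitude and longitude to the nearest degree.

The haversine formula gives a central angle δ ≈ 0.620 rad (35.5°) between the endpoints.
Interpolate at f = 0.85 with slerp weights a = sin((1−f)δ)/sin δ ≈ 0.160, b = sin(fδ)/sin δ ≈ 0.866.
p = a·p₁ + b·p₂ ≈ (0.129, 0.417, -0.900); φ = arcsin(p_z) ≈ -64.14°, λ = atan2(p_y, p_x) ≈ 72.80°.

≈ 64°S, 73°E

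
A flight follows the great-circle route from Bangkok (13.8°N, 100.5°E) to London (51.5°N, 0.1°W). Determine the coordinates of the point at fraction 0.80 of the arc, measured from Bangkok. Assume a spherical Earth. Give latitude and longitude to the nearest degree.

≈ (53°N, 28°E)

Convert each endpoint to a unit vector on the sphere (x = cos φ cos λ, y = cos φ sin λ, z = sin φ).
The central angle between the endpoints is δ = arccos(p₁·p₂) ≈ 1.495 rad (85.7°).
Interpolate at f = 0.80 with slerp weights a = sin((1−f)δ)/sin δ ≈ 0.295, b = sin(fδ)/sin δ ≈ 0.933.
p = a·p₁ + b·p₂ ≈ (0.529, 0.281, 0.801); φ = arcsin(p_z) ≈ 53.22°, λ = atan2(p_y, p_x) ≈ 28.00°.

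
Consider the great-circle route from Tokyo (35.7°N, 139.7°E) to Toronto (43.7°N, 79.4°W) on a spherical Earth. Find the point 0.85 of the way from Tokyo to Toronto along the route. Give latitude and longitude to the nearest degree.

≈ 55°N, 92°W

From cos δ = sin φ₁ sin φ₂ + cos φ₁ cos φ₂ cos Δλ, the central angle is δ ≈ 1.623 rad (93.0°).
Interpolate at f = 0.85 with slerp weights a = sin((1−f)δ)/sin δ ≈ 0.241, b = sin(fδ)/sin δ ≈ 0.983.
p = a·p₁ + b·p₂ ≈ (-0.019, -0.572, 0.820); φ = arcsin(p_z) ≈ 55.10°, λ = atan2(p_y, p_x) ≈ -91.88°.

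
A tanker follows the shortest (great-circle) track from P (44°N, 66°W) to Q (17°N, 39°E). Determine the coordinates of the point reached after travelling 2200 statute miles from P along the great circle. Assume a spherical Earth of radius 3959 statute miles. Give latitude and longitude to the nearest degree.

≈ (47°N, 20°W)

From cos δ = sin φ₁ sin φ₂ + cos φ₁ cos φ₂ cos Δλ, the central angle is δ ≈ 1.546 rad (88.6°). The total great-circle distance is δ·R ≈ 1.546 × 3959 ≈ 6120 mi, so the target fraction is f = 2200/6120 ≈ 0.360.
Interpolate at f ≈ 0.360 with slerp weights a = sin((1−f)δ)/sin δ ≈ 0.836, b = sin(fδ)/sin δ ≈ 0.528.
p = a·p₁ + b·p₂ ≈ (0.637, -0.232, 0.735); φ = arcsin(p_z) ≈ 47.33°, λ = atan2(p_y, p_x) ≈ -20.02°.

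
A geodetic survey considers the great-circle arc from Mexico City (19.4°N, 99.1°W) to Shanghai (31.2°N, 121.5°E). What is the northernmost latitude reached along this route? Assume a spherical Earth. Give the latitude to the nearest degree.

The great circle lies in the plane with unit normal n̂ = (p₁ × p₂)/|p₁ × p₂|.
Here n̂_z ≈ -0.585; the vertex latitude is φ_max = arccos|n̂_z| ≈ 54.2°.
Check via Clairaut: cos φ_max = |cos φ₁| · sin C = cos(19.4°)·sin(38.3°) ≈ 0.585, again giving ≈ 54.2°.

≈ 54°N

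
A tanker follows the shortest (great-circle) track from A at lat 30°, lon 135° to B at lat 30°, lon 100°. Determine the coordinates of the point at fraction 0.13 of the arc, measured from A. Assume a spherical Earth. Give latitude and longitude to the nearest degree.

Convert each endpoint to a unit vector on the sphere (x = cos φ cos λ, y = cos φ sin λ, z = sin φ).
The central angle between the endpoints is δ = arccos(p₁·p₂) ≈ 0.527 rad (30.2°).
Interpolate at f = 0.13 with slerp weights a = sin((1−f)δ)/sin δ ≈ 0.880, b = sin(fδ)/sin δ ≈ 0.136.
p = a·p₁ + b·p₂ ≈ (-0.559, 0.655, 0.508); φ = arcsin(p_z) ≈ 30.53°, λ = atan2(p_y, p_x) ≈ 130.50°.

≈ lat 31°, lon 130°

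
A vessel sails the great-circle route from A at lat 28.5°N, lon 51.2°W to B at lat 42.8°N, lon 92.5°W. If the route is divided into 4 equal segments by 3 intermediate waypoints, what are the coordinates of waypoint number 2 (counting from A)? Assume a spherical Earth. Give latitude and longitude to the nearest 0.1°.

Write both endpoints as unit vectors p₁, p₂ with components (cos φ cos λ, cos φ sin λ, sin φ).
The central angle between the endpoints is δ = arccos(p₁·p₂) ≈ 0.629 rad (36.0°).
Interpolate at f = 2/4 with slerp weights a = sin((1−f)δ)/sin δ ≈ 0.526, b = sin(fδ)/sin δ ≈ 0.526.
p = a·p₁ + b·p₂ ≈ (0.273, -0.746, 0.608); φ = arcsin(p_z) ≈ 37.45°, λ = atan2(p_y, p_x) ≈ -69.91°.

≈ lat 37.5°N, lon 69.9°W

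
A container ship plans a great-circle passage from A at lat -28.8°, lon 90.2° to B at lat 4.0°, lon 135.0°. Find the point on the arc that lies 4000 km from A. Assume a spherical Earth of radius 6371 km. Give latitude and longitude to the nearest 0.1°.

≈ lat -7.7°, lon 121.2°

The haversine formula gives a central angle δ ≈ 0.944 rad (54.1°) between the endpoints. The total great-circle distance is δ·R ≈ 0.944 × 6371 ≈ 6013 km, so the target fraction is f = 4000/6013 ≈ 0.665.
Interpolate at f ≈ 0.665 with slerp weights a = sin((1−f)δ)/sin δ ≈ 0.384, b = sin(fδ)/sin δ ≈ 0.725.
p = a·p₁ + b·p₂ ≈ (-0.513, 0.848, -0.134); φ = arcsin(p_z) ≈ -7.72°, λ = atan2(p_y, p_x) ≈ 121.17°.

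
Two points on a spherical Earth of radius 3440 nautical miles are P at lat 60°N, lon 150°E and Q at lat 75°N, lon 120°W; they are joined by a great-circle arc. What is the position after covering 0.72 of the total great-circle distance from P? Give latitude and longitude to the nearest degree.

≈ lat 76°N, lon 158°W

From cos δ = sin φ₁ sin φ₂ + cos φ₁ cos φ₂ cos Δλ, the central angle is δ ≈ 0.580 rad (33.2°).
Interpolate at f = 0.72 with slerp weights a = sin((1−f)δ)/sin δ ≈ 0.295, b = sin(fδ)/sin δ ≈ 0.740.
p = a·p₁ + b·p₂ ≈ (-0.224, -0.092, 0.970); φ = arcsin(p_z) ≈ 76.01°, λ = atan2(p_y, p_x) ≈ -157.60°.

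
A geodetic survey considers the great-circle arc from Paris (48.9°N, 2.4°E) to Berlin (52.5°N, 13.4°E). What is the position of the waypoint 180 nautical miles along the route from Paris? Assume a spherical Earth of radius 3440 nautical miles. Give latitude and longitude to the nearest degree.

The haversine formula gives a central angle δ ≈ 0.137 rad (7.8°) between the endpoints. The total great-circle distance is δ·R ≈ 0.137 × 3440 ≈ 470 nmi, so the target fraction is f = 180/470 ≈ 0.383.
Interpolate at f ≈ 0.383 with slerp weights a = sin((1−f)δ)/sin δ ≈ 0.618, b = sin(fδ)/sin δ ≈ 0.384.
p = a·p₁ + b·p₂ ≈ (0.633, 0.071, 0.771); φ = arcsin(p_z) ≈ 50.40°, λ = atan2(p_y, p_x) ≈ 6.41°.

≈ (50°N, 6°E)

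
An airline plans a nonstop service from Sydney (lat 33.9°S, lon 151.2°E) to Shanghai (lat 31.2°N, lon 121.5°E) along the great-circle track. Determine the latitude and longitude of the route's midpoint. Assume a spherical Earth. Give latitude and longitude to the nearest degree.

≈ lat 1°S, lon 136°E

From cos δ = sin φ₁ sin φ₂ + cos φ₁ cos φ₂ cos Δλ, the central angle is δ ≈ 1.237 rad (70.9°).
Interpolate at f = 1/2 with slerp weights a = sin((1−f)δ)/sin δ ≈ 0.614, b = sin(fδ)/sin δ ≈ 0.614.
p = a·p₁ + b·p₂ ≈ (-0.721, 0.693, -0.024); φ = arcsin(p_z) ≈ -1.40°, λ = atan2(p_y, p_x) ≈ 136.12°.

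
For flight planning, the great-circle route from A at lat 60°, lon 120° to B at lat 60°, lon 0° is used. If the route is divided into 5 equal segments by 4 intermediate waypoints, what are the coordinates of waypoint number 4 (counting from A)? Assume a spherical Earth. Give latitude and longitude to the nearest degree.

Convert each endpoint to a unit vector on the sphere (x = cos φ cos λ, y = cos φ sin λ, z = sin φ).
The central angle between the endpoints is δ = arccos(p₁·p₂) ≈ 0.896 rad (51.3°).
Interpolate at f = 4/5 with slerp weights a = sin((1−f)δ)/sin δ ≈ 0.228, b = sin(fδ)/sin δ ≈ 0.841.
p = a·p₁ + b·p₂ ≈ (0.364, 0.099, 0.926); φ = arcsin(p_z) ≈ 67.86°, λ = atan2(p_y, p_x) ≈ 15.21°.

≈ lat 68°, lon 15°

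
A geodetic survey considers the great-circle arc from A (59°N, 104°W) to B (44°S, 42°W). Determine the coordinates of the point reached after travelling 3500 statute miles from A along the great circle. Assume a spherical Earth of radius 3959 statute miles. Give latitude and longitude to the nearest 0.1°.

Write both endpoints as unit vectors p₁, p₂ with components (cos φ cos λ, cos φ sin λ, sin φ).
The central angle between the endpoints is δ = arccos(p₁·p₂) ≈ 2.006 rad (114.9°). The total great-circle distance is δ·R ≈ 2.006 × 3959 ≈ 7941 mi, so the target fraction is f = 3500/7941 ≈ 0.441.
Interpolate at f ≈ 0.441 with slerp weights a = sin((1−f)δ)/sin δ ≈ 0.993, b = sin(fδ)/sin δ ≈ 0.853.
p = a·p₁ + b·p₂ ≈ (0.332, -0.907, 0.259); φ = arcsin(p_z) ≈ 15.02°, λ = atan2(p_y, p_x) ≈ -69.89°.

≈ (15.0°N, 69.9°W)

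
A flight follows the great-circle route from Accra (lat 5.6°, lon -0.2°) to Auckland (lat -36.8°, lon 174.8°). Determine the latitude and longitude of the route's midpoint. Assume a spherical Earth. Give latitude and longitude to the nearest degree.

Write both endpoints as unit vectors p₁, p₂ with components (cos φ cos λ, cos φ sin λ, sin φ).
The central angle between the endpoints is δ = arccos(p₁·p₂) ≈ 2.591 rad (148.5°).
Interpolate at f = 1/2 with slerp weights a = sin((1−f)δ)/sin δ ≈ 1.840, b = sin(fδ)/sin δ ≈ 1.840.
p = a·p₁ + b·p₂ ≈ (0.364, 0.127, -0.923); φ = arcsin(p_z) ≈ -67.32°, λ = atan2(p_y, p_x) ≈ 19.26°.

≈ lat -67°, lon 19°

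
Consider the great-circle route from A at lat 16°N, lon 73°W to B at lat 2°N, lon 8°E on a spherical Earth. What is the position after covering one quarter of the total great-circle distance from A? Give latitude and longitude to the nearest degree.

From cos δ = sin φ₁ sin φ₂ + cos φ₁ cos φ₂ cos Δλ, the central angle is δ ≈ 1.410 rad (80.8°).
Interpolate at f = 1/4 with slerp weights a = sin((1−f)δ)/sin δ ≈ 0.883, b = sin(fδ)/sin δ ≈ 0.350.
p = a·p₁ + b·p₂ ≈ (0.594, -0.763, 0.255); φ = arcsin(p_z) ≈ 14.80°, λ = atan2(p_y, p_x) ≈ -52.08°.

≈ lat 15°N, lon 52°W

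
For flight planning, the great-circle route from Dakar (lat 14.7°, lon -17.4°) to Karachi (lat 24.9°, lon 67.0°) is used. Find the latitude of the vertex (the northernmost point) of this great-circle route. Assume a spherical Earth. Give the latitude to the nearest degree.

≈ 27°

The great circle lies in the plane with unit normal n̂ = (p₁ × p₂)/|p₁ × p₂|.
Here n̂_z ≈ +0.890; the vertex latitude is φ_max = arccos|n̂_z| ≈ 27.2°.
Check via Clairaut: cos φ_max = |cos φ₁| · sin C = cos(14.7°)·sin(66.9°) ≈ 0.890, again giving ≈ 27.2°.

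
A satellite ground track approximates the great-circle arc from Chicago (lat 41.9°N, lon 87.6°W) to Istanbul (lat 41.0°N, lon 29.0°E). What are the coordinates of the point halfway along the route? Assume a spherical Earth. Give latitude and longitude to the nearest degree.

Write both endpoints as unit vectors p₁, p₂ with components (cos φ cos λ, cos φ sin λ, sin φ).
The central angle between the endpoints is δ = arccos(p₁·p₂) ≈ 1.383 rad (79.2°).
Interpolate at f = 1/2 with slerp weights a = sin((1−f)δ)/sin δ ≈ 0.649, b = sin(fδ)/sin δ ≈ 0.649.
p = a·p₁ + b·p₂ ≈ (0.449, -0.245, 0.859); φ = arcsin(p_z) ≈ 59.25°, λ = atan2(p_y, p_x) ≈ -28.66°.

≈ lat 59°N, lon 29°W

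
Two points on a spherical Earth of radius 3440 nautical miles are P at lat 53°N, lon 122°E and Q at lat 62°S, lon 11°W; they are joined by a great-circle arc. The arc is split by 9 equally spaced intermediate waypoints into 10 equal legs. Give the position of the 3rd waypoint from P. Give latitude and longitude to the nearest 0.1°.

≈ lat 16.3°N, lon 86.1°E

Write both endpoints as unit vectors p₁, p₂ with components (cos φ cos λ, cos φ sin λ, sin φ).
The central angle between the endpoints is δ = arccos(p₁·p₂) ≈ 2.686 rad (153.9°).
Interpolate at f = 3/10 with slerp weights a = sin((1−f)δ)/sin δ ≈ 2.163, b = sin(fδ)/sin δ ≈ 1.638.
p = a·p₁ + b·p₂ ≈ (0.065, 0.957, 0.281); φ = arcsin(p_z) ≈ 16.34°, λ = atan2(p_y, p_x) ≈ 86.12°.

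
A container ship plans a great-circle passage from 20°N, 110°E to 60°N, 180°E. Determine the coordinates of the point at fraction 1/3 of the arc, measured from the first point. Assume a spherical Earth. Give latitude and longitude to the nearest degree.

Write both endpoints as unit vectors p₁, p₂ with components (cos φ cos λ, cos φ sin λ, sin φ).
The central angle between the endpoints is δ = arccos(p₁·p₂) ≈ 1.096 rad (62.8°).
Interpolate at f = 1/3 with slerp weights a = sin((1−f)δ)/sin δ ≈ 0.750, b = sin(fδ)/sin δ ≈ 0.402.
p = a·p₁ + b·p₂ ≈ (-0.442, 0.663, 0.605); φ = arcsin(p_z) ≈ 37.20°, λ = atan2(p_y, p_x) ≈ 123.71°.

≈ 37°N, 124°E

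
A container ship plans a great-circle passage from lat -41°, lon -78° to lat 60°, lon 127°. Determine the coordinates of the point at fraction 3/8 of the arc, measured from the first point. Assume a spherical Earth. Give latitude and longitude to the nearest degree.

Write both endpoints as unit vectors p₁, p₂ with components (cos φ cos λ, cos φ sin λ, sin φ).
The central angle between the endpoints is δ = arccos(p₁·p₂) ≈ 2.714 rad (155.5°).
Interpolate at f = 3/8 with slerp weights a = sin((1−f)δ)/sin δ ≈ 2.395, b = sin(fδ)/sin δ ≈ 2.054.
p = a·p₁ + b·p₂ ≈ (-0.242, -0.948, 0.208); φ = arcsin(p_z) ≈ 12.00°, λ = atan2(p_y, p_x) ≈ -104.35°.

≈ lat 12°, lon -104°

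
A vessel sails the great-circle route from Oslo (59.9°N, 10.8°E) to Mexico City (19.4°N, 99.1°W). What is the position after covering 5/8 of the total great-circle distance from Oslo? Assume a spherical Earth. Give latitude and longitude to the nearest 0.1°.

The haversine formula gives a central angle δ ≈ 1.444 rad (82.7°) between the endpoints.
Interpolate at f = 5/8 with slerp weights a = sin((1−f)δ)/sin δ ≈ 0.520, b = sin(fδ)/sin δ ≈ 0.791.
p = a·p₁ + b·p₂ ≈ (0.138, -0.688, 0.712); φ = arcsin(p_z) ≈ 45.43°, λ = atan2(p_y, p_x) ≈ -78.66°.

≈ 45.4°N, 78.7°W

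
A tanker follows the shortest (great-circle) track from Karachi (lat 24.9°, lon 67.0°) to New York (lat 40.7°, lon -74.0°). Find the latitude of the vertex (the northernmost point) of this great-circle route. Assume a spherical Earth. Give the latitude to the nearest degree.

The great circle lies in the plane with unit normal n̂ = (p₁ × p₂)/|p₁ × p₂|.
Here n̂_z ≈ -0.448; the vertex latitude is φ_max = arccos|n̂_z| ≈ 63.4°.
Check via Clairaut: cos φ_max = |cos φ₁| · sin C = cos(24.9°)·sin(29.6°) ≈ 0.448, again giving ≈ 63.4°.

≈ 63°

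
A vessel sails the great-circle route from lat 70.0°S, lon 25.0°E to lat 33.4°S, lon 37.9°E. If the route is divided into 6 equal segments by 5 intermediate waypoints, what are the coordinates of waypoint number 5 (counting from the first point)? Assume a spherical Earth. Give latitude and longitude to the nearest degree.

The haversine formula gives a central angle δ ≈ 0.651 rad (37.3°) between the endpoints.
Interpolate at f = 5/6 with slerp weights a = sin((1−f)δ)/sin δ ≈ 0.179, b = sin(fδ)/sin δ ≈ 0.852.
p = a·p₁ + b·p₂ ≈ (0.617, 0.463, -0.637); φ = arcsin(p_z) ≈ -39.56°, λ = atan2(p_y, p_x) ≈ 36.89°.

≈ lat 40°S, lon 37°E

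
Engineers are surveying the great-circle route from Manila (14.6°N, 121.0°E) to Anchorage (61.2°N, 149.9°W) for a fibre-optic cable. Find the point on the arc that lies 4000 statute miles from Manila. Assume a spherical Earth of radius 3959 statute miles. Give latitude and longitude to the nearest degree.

The haversine formula gives a central angle δ ≈ 1.341 rad (76.8°) between the endpoints. The total great-circle distance is δ·R ≈ 1.341 × 3959 ≈ 5307 mi, so the target fraction is f = 4000/5307 ≈ 0.754.
Interpolate at f ≈ 0.754 with slerp weights a = sin((1−f)δ)/sin δ ≈ 0.333, b = sin(fδ)/sin δ ≈ 0.870.
p = a·p₁ + b·p₂ ≈ (-0.529, 0.066, 0.846); φ = arcsin(p_z) ≈ 57.81°, λ = atan2(p_y, p_x) ≈ 172.88°.

≈ 58°N, 173°E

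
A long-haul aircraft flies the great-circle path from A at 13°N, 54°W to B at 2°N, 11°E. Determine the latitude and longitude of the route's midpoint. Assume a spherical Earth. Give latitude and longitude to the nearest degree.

≈ 9°N, 21°W

From cos δ = sin φ₁ sin φ₂ + cos φ₁ cos φ₂ cos Δλ, the central angle is δ ≈ 1.138 rad (65.2°).
Interpolate at f = 1/2 with slerp weights a = sin((1−f)δ)/sin δ ≈ 0.594, b = sin(fδ)/sin δ ≈ 0.594.
p = a·p₁ + b·p₂ ≈ (0.922, -0.355, 0.154); φ = arcsin(p_z) ≈ 8.87°, λ = atan2(p_y, p_x) ≈ -21.04°.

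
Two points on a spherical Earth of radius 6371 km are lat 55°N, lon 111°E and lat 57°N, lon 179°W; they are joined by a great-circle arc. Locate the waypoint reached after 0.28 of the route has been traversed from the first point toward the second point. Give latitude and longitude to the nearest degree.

Write both endpoints as unit vectors p₁, p₂ with components (cos φ cos λ, cos φ sin λ, sin φ).
The central angle between the endpoints is δ = arccos(p₁·p₂) ≈ 0.654 rad (37.5°).
Interpolate at f = 0.28 with slerp weights a = sin((1−f)δ)/sin δ ≈ 0.746, b = sin(fδ)/sin δ ≈ 0.299.
p = a·p₁ + b·p₂ ≈ (-0.316, 0.396, 0.862); φ = arcsin(p_z) ≈ 59.53°, λ = atan2(p_y, p_x) ≈ 128.58°.

≈ lat 60°N, lon 129°E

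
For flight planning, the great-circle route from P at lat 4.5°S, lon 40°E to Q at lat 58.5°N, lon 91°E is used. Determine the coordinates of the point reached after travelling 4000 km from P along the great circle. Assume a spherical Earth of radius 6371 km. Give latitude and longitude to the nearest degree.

≈ lat 28°N, lon 56°E

Convert each endpoint to a unit vector on the sphere (x = cos φ cos λ, y = cos φ sin λ, z = sin φ).
The central angle between the endpoints is δ = arccos(p₁·p₂) ≈ 1.307 rad (74.9°). The total great-circle distance is δ·R ≈ 1.307 × 6371 ≈ 8326 km, so the target fraction is f = 4000/8326 ≈ 0.480.
Interpolate at f ≈ 0.480 with slerp weights a = sin((1−f)δ)/sin δ ≈ 0.651, b = sin(fδ)/sin δ ≈ 0.608.
p = a·p₁ + b·p₂ ≈ (0.491, 0.735, 0.468); φ = arcsin(p_z) ≈ 27.89°, λ = atan2(p_y, p_x) ≈ 56.23°.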